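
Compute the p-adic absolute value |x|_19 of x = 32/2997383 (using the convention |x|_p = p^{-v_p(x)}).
|32/2997383|_19 = 130321

Step 1 — compute v_19(x) by factoring powers of 19 out of the numerator and denominator: v_19(32/2997383) = -4. Step 2 — apply |x|_p = p^{-v_p(x)} = 19^{4} = 130321.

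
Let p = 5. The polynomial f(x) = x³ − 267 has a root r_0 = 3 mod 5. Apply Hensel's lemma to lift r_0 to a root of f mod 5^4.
r_3 = 73 (mod 625)

Hensel: r_{i+1} = r_i − f(r_i)/f′(r_i) mod 5^{i+2}, where f′(x) = 3x². Iterate:
  r_0 = 3 (mod 5)
  r_1 = 23 (mod 25)
  r_2 = 73 (mod 125)
  r_3 = 73 (mod 625)
Final: r = 73 with f(r) ≡ 0 mod 5^4.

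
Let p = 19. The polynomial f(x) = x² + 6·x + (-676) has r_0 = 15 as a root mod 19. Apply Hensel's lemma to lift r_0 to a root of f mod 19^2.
r_1 = 15 (mod 361)

Hensel: r_{i+1} = r_i − f(r_i)·(f′(r_i))^{-1} mod 19^{i+2}, f′(x) = 2x + 6. Iterate:
  r_0 = 15 (mod 19)
  r_1 = 15 (mod 361)
Final: r = 15 satisfies f(r) ≡ 0 mod 19^2.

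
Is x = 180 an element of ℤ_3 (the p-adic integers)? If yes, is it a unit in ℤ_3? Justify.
x ∈ ℤ_3 but not a unit; v_3(x) = 2 > 0

ℤ_3 = {x ∈ ℚ_3 : v_3(x) ≥ 0} and ℤ_3^× = {x ∈ ℤ_3 : v_3(x) = 0}. Here v_3(180) = v_3(num) − v_3(den) = 2; compare against these criteria.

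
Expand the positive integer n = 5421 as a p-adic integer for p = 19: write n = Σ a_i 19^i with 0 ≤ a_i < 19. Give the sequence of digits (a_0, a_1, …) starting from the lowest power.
(a_0, a_1, …) = (6, 0, 15)

Repeated division by 19 gives the digits low-to-high: 5421 = 6 + 15·19^2. Digit sequence: (6, 0, 15).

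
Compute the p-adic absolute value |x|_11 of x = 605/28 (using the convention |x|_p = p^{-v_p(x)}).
|605/28|_11 = 1/121

Step 1 — compute v_11(x) by factoring powers of 11 out of the numerator and denominator: v_11(605/28) = 2. Step 2 — apply |x|_p = p^{-v_p(x)} = 11^{-2} = 1/121.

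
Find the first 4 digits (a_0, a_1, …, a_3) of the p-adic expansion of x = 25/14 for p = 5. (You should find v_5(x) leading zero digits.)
(a_0, …, a_3) = (0, 0, 4, 1)

v_5(25/14) = 2, so a_0 = ... = a_1 = 0. Factor out: x = 5^2 · u with u = 1/14 a unit in ℤ_5. Expand u iteratively via a_{v+i} = u_i mod 5, u_{i+1} = (u_i − a_{v+i})/5:
  u_0 = 1/14;  a_2 = 4;  u_1 = (u_0 − 4)/5 = -11/14
  u_1 = -11/14;  a_3 = 1;  u_2 = (u_1 − 1)/5 = -5/14
Digits: (0, 0, 4, 1).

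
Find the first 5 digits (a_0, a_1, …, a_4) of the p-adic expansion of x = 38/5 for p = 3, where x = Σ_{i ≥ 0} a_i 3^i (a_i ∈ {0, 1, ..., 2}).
(a_0, …, a_4) = (1, 1, 1, 1, 2)

v_3(38/5) = 0 (numerator and denominator both coprime to 3), so x ∈ ℤ_3^×. Compute digits iteratively via a_i = x_i mod 3, x_{i+1} = (x_i − a_i)/3, with x_0 = x:
  x_0 = 38/5;  a_0 = 1;  x_1 = (x_0 − 1)/3 = 11/5
  x_1 = 11/5;  a_1 = 1;  x_2 = (x_1 − 1)/3 = 2/5
  x_2 = 2/5;  a_2 = 1;  x_3 = (x_2 − 1)/3 = -1/5
  x_3 = -1/5;  a_3 = 1;  x_4 = (x_3 − 1)/3 = -2/5
  x_4 = -2/5;  a_4 = 2;  x_5 = (x_4 − 2)/3 = -4/5
Digits: (1, 1, 1, 1, 2).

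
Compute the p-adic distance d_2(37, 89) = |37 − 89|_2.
d_2(37, 89) = 1/4

Step 1 — x − y = 37 − 89 = -52. Step 2 — v_2(-52) = 2 (factor: -52 = −(2^2 · 13); the sign does not affect v_p). Step 3 — |x − y|_2 = 2^{-2} = 1/4.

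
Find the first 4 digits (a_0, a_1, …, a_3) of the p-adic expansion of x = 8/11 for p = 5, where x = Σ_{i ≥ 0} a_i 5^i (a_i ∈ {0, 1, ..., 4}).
(a_0, …, a_3) = (3, 0, 4, 1)

v_5(8/11) = 0 (numerator and denominator both coprime to 5), so x ∈ ℤ_5^×. Compute digits iteratively via a_i = x_i mod 5, x_{i+1} = (x_i − a_i)/5, with x_0 = x:
  x_0 = 8/11;  a_0 = 3;  x_1 = (x_0 − 3)/5 = -5/11
  x_1 = -5/11;  a_1 = 0;  x_2 = (x_1 − 0)/5 = -1/11
  x_2 = -1/11;  a_2 = 4;  x_3 = (x_2 − 4)/5 = -9/11
  x_3 = -9/11;  a_3 = 1;  x_4 = (x_3 − 1)/5 = -4/11
Digits: (3, 0, 4, 1).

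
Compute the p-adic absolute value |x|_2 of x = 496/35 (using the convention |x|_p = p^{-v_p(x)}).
|496/35|_2 = 1/16

Step 1 — compute v_2(x) by factoring powers of 2 out of the numerator and denominator: v_2(496/35) = 4. Step 2 — apply |x|_p = p^{-v_p(x)} = 2^{-4} = 1/16.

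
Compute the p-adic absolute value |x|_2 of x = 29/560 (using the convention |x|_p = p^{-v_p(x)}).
|29/560|_2 = 16

Step 1 — compute v_2(x) by factoring powers of 2 out of the numerator and denominator: v_2(29/560) = -4. Step 2 — apply |x|_p = p^{-v_p(x)} = 2^{4} = 16.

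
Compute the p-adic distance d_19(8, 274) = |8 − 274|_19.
d_19(8, 274) = 1/19

Step 1 — x − y = 8 − 274 = -266. Step 2 — v_19(-266) = 1 (factor: -266 = −(19^1 · 14); the sign does not affect v_p). Step 3 — |x − y|_19 = 19^{-1} = 1/19.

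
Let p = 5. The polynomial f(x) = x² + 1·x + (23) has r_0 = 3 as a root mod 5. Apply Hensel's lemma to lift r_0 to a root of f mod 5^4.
r_3 = 423 (mod 625)

Hensel: r_{i+1} = r_i − f(r_i)·(f′(r_i))^{-1} mod 5^{i+2}, f′(x) = 2x + 1. Iterate:
  r_0 = 3 (mod 5)
  r_1 = 23 (mod 25)
  r_2 = 48 (mod 125)
  r_3 = 423 (mod 625)
Final: r = 423 satisfies f(r) ≡ 0 mod 5^4.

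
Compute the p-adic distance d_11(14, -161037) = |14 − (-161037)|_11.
d_11(14, -161037) = 1/161051

Step 1 — x − y = 14 − (-161037) = 161051. Step 2 — v_11(161051) = 5 (factor: 161051 = (11^5 · 1); the sign does not affect v_p). Step 3 — |x − y|_11 = 11^{-5} = 1/161051.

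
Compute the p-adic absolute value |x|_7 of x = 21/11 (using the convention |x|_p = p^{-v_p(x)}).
|21/11|_7 = 1/7

Step 1 — compute v_7(x) by factoring powers of 7 out of the numerator and denominator: v_7(21/11) = 1. Step 2 — apply |x|_p = p^{-v_p(x)} = 7^{-1} = 1/7.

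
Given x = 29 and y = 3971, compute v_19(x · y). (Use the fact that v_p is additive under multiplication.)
v_19(115159) = 2

v_p(x) = 0 (factor: 29 = 19^0 · 29); v_p(y) = 2 (factor: 3971 = 19^2 · 11). Additivity: v_p(xy) = v_p(x) + v_p(y) = 0 + 2 = 2. (Direct check: xy = 115159 = 19^2 · (319).)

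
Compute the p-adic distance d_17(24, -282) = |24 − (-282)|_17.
d_17(24, -282) = 1/17

Step 1 — x − y = 24 − (-282) = 306. Step 2 — v_17(306) = 1 (factor: 306 = (17^1 · 18); the sign does not affect v_p). Step 3 — |x − y|_17 = 17^{-1} = 1/17.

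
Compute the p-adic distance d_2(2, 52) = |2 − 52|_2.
d_2(2, 52) = 1/2

Step 1 — x − y = 2 − 52 = -50. Step 2 — v_2(-50) = 1 (factor: -50 = −(2^1 · 25); the sign does not affect v_p). Step 3 — |x − y|_2 = 2^{-1} = 1/2.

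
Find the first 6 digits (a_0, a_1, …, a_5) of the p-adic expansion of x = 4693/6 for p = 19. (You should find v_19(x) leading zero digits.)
(a_0, …, a_5) = (0, 0, 18, 15, 15, 15)

v_19(4693/6) = 2, so a_0 = ... = a_1 = 0. Factor out: x = 19^2 · u with u = 13/6 a unit in ℤ_19. Expand u iteratively via a_{v+i} = u_i mod 19, u_{i+1} = (u_i − a_{v+i})/19:
  u_0 = 13/6;  a_2 = 18;  u_1 = (u_0 − 18)/19 = -5/6
  u_1 = -5/6;  a_3 = 15;  u_2 = (u_1 − 15)/19 = -5/6
  u_2 = -5/6;  a_4 = 15;  u_3 = (u_2 − 15)/19 = -5/6
  u_3 = -5/6;  a_5 = 15;  u_4 = (u_3 − 15)/19 = -5/6
Digits: (0, 0, 18, 15, 15, 15).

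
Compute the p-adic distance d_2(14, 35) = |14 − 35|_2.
d_2(14, 35) = 1

Step 1 — x − y = 14 − 35 = -21. Step 2 — v_2(-21) = 0 (factor: -21 = −(2^0 · 21); the sign does not affect v_p). Step 3 — |x − y|_2 = 2^{0} = 1.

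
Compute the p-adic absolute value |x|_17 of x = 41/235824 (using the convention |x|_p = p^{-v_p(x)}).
|41/235824|_17 = 4913

Step 1 — compute v_17(x) by factoring powers of 17 out of the numerator and denominator: v_17(41/235824) = -3. Step 2 — apply |x|_p = p^{-v_p(x)} = 17^{3} = 4913.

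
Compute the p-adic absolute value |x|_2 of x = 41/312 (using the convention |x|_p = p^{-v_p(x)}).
|41/312|_2 = 8

Step 1 — compute v_2(x) by factoring powers of 2 out of the numerator and denominator: v_2(41/312) = -3. Step 2 — apply |x|_p = p^{-v_p(x)} = 2^{3} = 8.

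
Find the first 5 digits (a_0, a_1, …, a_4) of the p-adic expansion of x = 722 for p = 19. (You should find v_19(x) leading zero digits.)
(a_0, …, a_4) = (0, 0, 2, 0, 0)

v_19(722) = 2, so a_0 = ... = a_1 = 0. Factor out: x = 19^2 · u with u = 2 a unit in ℤ_19. Expand u iteratively via a_{v+i} = u_i mod 19, u_{i+1} = (u_i − a_{v+i})/19:
  u_0 = 2;  a_2 = 2;  u_1 = (u_0 − 2)/19 = 0
  u_1 = 0;  a_3 = 0;  u_2 = (u_1 − 0)/19 = 0
  u_2 = 0;  a_4 = 0;  u_3 = (u_2 − 0)/19 = 0
Digits: (0, 0, 2, 0, 0).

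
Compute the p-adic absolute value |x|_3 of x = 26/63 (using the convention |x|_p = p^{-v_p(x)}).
|26/63|_3 = 9

Step 1 — compute v_3(x) by factoring powers of 3 out of the numerator and denominator: v_3(26/63) = -2. Step 2 — apply |x|_p = p^{-v_p(x)} = 3^{2} = 9.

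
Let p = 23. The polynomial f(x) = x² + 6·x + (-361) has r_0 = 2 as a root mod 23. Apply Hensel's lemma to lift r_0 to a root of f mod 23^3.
r_2 = 830 (mod 12167)

Hensel: r_{i+1} = r_i − f(r_i)·(f′(r_i))^{-1} mod 23^{i+2}, f′(x) = 2x + 6. Iterate:
  r_0 = 2 (mod 23)
  r_1 = 301 (mod 529)
  r_2 = 830 (mod 12167)
Final: r = 830 satisfies f(r) ≡ 0 mod 23^3.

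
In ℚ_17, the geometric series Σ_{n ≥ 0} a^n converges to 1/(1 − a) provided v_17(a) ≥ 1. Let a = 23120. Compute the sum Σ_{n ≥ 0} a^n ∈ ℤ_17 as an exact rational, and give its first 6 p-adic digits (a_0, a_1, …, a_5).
Σ a^n = 1/(1 − a) = -1/23119;  first 6 digits = (1, 0, 12, 4, 8, 2)

v_17(a) = 2 ≥ 1, so the series converges in ℤ_17 to 1/(1 − a) = 1/(1 − 23120) = -1/23119. Expand this rational in ℤ_17: compute digits iteratively via d_i = x_i mod 17, x_{i+1} = (x_i − d_i)/17. The first 6 digits are (1, 0, 12, 4, 8, 2).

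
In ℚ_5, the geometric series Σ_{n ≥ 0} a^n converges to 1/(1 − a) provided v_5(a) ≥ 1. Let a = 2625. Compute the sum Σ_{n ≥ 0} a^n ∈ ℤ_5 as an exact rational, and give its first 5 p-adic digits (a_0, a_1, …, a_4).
Σ a^n = 1/(1 − a) = -1/2624;  first 5 digits = (1, 0, 0, 1, 4)

v_5(a) = 3 ≥ 1, so the series converges in ℤ_5 to 1/(1 − a) = 1/(1 − 2625) = -1/2624. Expand this rational in ℤ_5: compute digits iteratively via d_i = x_i mod 5, x_{i+1} = (x_i − d_i)/5. The first 5 digits are (1, 0, 0, 1, 4).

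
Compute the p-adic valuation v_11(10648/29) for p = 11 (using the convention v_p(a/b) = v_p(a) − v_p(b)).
v_11(10648/29) = 3

Factor powers of 11 from the numerator and denominator of the reduced fraction: 10648 = 11^3 · 8 and 29 = 11^0 · 29. Apply v_p(a/b) = v_p(a) − v_p(b): v_11(10648/29) = 3 − 0 = 3.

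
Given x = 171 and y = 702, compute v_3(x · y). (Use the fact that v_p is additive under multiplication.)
v_3(120042) = 5

v_p(x) = 2 (factor: 171 = 3^2 · 19); v_p(y) = 3 (factor: 702 = 3^3 · 26). Additivity: v_p(xy) = v_p(x) + v_p(y) = 2 + 3 = 5. (Direct check: xy = 120042 = 3^5 · (494).)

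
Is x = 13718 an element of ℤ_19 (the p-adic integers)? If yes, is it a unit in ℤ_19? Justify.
x ∈ ℤ_19 but not a unit; v_19(x) = 3 > 0

ℤ_19 = {x ∈ ℚ_19 : v_19(x) ≥ 0} and ℤ_19^× = {x ∈ ℤ_19 : v_19(x) = 0}. Here v_19(13718) = v_19(num) − v_19(den) = 3; compare against these criteria.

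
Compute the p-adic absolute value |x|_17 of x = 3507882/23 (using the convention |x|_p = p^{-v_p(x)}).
|3507882/23|_17 = 1/83521

Step 1 — compute v_17(x) by factoring powers of 17 out of the numerator and denominator: v_17(3507882/23) = 4. Step 2 — apply |x|_p = p^{-v_p(x)} = 17^{-4} = 1/83521.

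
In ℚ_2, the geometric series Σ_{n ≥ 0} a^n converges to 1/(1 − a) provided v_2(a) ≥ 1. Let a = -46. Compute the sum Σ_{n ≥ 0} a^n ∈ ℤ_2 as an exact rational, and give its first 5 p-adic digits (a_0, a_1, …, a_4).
Σ a^n = 1/(1 − a) = 1/47;  first 5 digits = (1, 1, 1, 1, 0)

v_2(a) = 1 ≥ 1, so the series converges in ℤ_2 to 1/(1 − a) = 1/(1 − (-46)) = 1/47. Expand this rational in ℤ_2: compute digits iteratively via d_i = x_i mod 2, x_{i+1} = (x_i − d_i)/2. The first 5 digits are (1, 1, 1, 1, 0).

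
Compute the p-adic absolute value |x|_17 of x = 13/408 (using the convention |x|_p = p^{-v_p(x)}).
|13/408|_17 = 17

Step 1 — compute v_17(x) by factoring powers of 17 out of the numerator and denominator: v_17(13/408) = -1. Step 2 — apply |x|_p = p^{-v_p(x)} = 17^{1} = 17.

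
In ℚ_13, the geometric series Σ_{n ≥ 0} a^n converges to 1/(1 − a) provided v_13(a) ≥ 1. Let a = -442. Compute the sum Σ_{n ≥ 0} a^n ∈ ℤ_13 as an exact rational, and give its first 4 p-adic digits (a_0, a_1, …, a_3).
Σ a^n = 1/(1 − a) = 1/443;  first 4 digits = (1, 5, 9, 5)

v_13(a) = 1 ≥ 1, so the series converges in ℤ_13 to 1/(1 − a) = 1/(1 − (-442)) = 1/443. Expand this rational in ℤ_13: compute digits iteratively via d_i = x_i mod 13, x_{i+1} = (x_i − d_i)/13. The first 4 digits are (1, 5, 9, 5).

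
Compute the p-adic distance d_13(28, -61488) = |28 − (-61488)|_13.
d_13(28, -61488) = 1/2197

Step 1 — x − y = 28 − (-61488) = 61516. Step 2 — v_13(61516) = 3 (factor: 61516 = (13^3 · 28); the sign does not affect v_p). Step 3 — |x − y|_13 = 13^{-3} = 1/2197.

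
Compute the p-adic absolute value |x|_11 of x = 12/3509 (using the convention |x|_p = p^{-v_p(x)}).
|12/3509|_11 = 121

Step 1 — compute v_11(x) by factoring powers of 11 out of the numerator and denominator: v_11(12/3509) = -2. Step 2 — apply |x|_p = p^{-v_p(x)} = 11^{2} = 121.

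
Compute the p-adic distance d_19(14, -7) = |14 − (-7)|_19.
d_19(14, -7) = 1

Step 1 — x − y = 14 − (-7) = 21. Step 2 — v_19(21) = 0 (factor: 21 = (19^0 · 21); the sign does not affect v_p). Step 3 — |x − y|_19 = 19^{0} = 1.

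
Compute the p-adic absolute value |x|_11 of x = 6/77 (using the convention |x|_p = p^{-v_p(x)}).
|6/77|_11 = 11

Step 1 — compute v_11(x) by factoring powers of 11 out of the numerator and denominator: v_11(6/77) = -1. Step 2 — apply |x|_p = p^{-v_p(x)} = 11^{1} = 11.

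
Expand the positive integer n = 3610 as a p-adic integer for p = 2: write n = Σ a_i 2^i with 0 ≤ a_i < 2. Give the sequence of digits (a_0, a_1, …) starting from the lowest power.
(a_0, a_1, …) = (0, 1, 0, 1, 1, 0, 0, 0, 0, 1, 1, 1)

Repeated division by 2 gives the digits low-to-high: 3610 = 1·2^1 + 1·2^3 + 1·2^4 + 1·2^9 + 1·2^10 + 1·2^11. Digit sequence: (0, 1, 0, 1, 1, 0, 0, 0, 0, 1, 1, 1).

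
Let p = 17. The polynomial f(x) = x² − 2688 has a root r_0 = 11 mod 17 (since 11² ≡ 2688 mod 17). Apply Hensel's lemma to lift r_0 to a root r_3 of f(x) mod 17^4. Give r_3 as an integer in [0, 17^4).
r_3 = 75491 (mod 83521)

Hensel's recurrence: r_{i+1} = r_i − f(r_i)·(f′(r_i))^{-1} mod 17^{i+2}, with f′(x) = 2x. Iterate:
  r_0 = 11 (mod 17)
  r_1 = 62 (mod 289)
  r_2 = 1796 (mod 4913)
  r_3 = 75491 (mod 83521)
Final: r_3 = 75491, and one checks f(r_3) ≡ 0 mod 17^4.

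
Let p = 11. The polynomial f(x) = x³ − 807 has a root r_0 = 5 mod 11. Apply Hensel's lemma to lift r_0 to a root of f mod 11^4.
r_3 = 2810 (mod 14641)

Hensel: r_{i+1} = r_i − f(r_i)/f′(r_i) mod 11^{i+2}, where f′(x) = 3x². Iterate:
  r_0 = 5 (mod 11)
  r_1 = 27 (mod 121)
  r_2 = 148 (mod 1331)
  r_3 = 2810 (mod 14641)
Final: r = 2810 with f(r) ≡ 0 mod 11^4.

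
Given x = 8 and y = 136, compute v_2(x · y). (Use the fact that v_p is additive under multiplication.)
v_2(1088) = 6

v_p(x) = 3 (factor: 8 = 2^3 · 1); v_p(y) = 3 (factor: 136 = 2^3 · 17). Additivity: v_p(xy) = v_p(x) + v_p(y) = 3 + 3 = 6. (Direct check: xy = 1088 = 2^6 · (17).)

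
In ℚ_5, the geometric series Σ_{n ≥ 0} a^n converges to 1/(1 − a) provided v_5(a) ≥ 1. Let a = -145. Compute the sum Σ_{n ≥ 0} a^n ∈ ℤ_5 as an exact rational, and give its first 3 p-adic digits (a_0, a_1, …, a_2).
Σ a^n = 1/(1 − a) = 1/146;  first 3 digits = (1, 1, 0)

v_5(a) = 1 ≥ 1, so the series converges in ℤ_5 to 1/(1 − a) = 1/(1 − (-145)) = 1/146. Expand this rational in ℤ_5: compute digits iteratively via d_i = x_i mod 5, x_{i+1} = (x_i − d_i)/5. The first 3 digits are (1, 1, 0).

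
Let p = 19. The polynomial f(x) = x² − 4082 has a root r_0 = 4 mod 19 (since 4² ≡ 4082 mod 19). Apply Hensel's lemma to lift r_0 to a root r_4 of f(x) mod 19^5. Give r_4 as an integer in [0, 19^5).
r_4 = 313048 (mod 2476099)

Hensel's recurrence: r_{i+1} = r_i − f(r_i)·(f′(r_i))^{-1} mod 19^{i+2}, with f′(x) = 2x. Iterate:
  r_0 = 4 (mod 19)
  r_1 = 61 (mod 361)
  r_2 = 4393 (mod 6859)
  r_3 = 52406 (mod 130321)
  r_4 = 313048 (mod 2476099)
Final: r_4 = 313048, and one checks f(r_4) ≡ 0 mod 19^5.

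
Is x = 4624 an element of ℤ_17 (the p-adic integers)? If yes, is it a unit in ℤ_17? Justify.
x ∈ ℤ_17 but not a unit; v_17(x) = 2 > 0

ℤ_17 = {x ∈ ℚ_17 : v_17(x) ≥ 0} and ℤ_17^× = {x ∈ ℤ_17 : v_17(x) = 0}. Here v_17(4624) = v_17(num) − v_17(den) = 2; compare against these criteria.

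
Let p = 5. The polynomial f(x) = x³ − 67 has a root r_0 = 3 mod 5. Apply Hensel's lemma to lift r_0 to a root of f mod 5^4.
r_3 = 473 (mod 625)

Hensel: r_{i+1} = r_i − f(r_i)/f′(r_i) mod 5^{i+2}, where f′(x) = 3x². Iterate:
  r_0 = 3 (mod 5)
  r_1 = 23 (mod 25)
  r_2 = 98 (mod 125)
  r_3 = 473 (mod 625)
Final: r = 473 with f(r) ≡ 0 mod 5^4.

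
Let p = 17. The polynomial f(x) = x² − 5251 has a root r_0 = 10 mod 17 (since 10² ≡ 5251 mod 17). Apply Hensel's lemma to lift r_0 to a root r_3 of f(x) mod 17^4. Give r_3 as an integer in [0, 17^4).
r_3 = 11553 (mod 83521)

Hensel's recurrence: r_{i+1} = r_i − f(r_i)·(f′(r_i))^{-1} mod 17^{i+2}, with f′(x) = 2x. Iterate:
  r_0 = 10 (mod 17)
  r_1 = 282 (mod 289)
  r_2 = 1727 (mod 4913)
  r_3 = 11553 (mod 83521)
Final: r_3 = 11553, and one checks f(r_3) ≡ 0 mod 17^4.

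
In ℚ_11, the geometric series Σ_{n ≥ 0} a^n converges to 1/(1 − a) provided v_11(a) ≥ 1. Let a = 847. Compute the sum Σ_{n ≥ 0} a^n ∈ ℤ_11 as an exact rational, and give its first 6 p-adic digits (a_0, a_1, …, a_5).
Σ a^n = 1/(1 − a) = -1/846;  first 6 digits = (1, 0, 7, 0, 5, 4)

v_11(a) = 2 ≥ 1, so the series converges in ℤ_11 to 1/(1 − a) = 1/(1 − 847) = -1/846. Expand this rational in ℤ_11: compute digits iteratively via d_i = x_i mod 11, x_{i+1} = (x_i − d_i)/11. The first 6 digits are (1, 0, 7, 0, 5, 4).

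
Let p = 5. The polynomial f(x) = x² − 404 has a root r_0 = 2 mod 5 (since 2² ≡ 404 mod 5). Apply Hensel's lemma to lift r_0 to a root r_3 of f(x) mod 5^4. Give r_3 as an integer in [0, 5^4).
r_3 = 102 (mod 625)

Hensel's recurrence: r_{i+1} = r_i − f(r_i)·(f′(r_i))^{-1} mod 5^{i+2}, with f′(x) = 2x. Iterate:
  r_0 = 2 (mod 5)
  r_1 = 2 (mod 25)
  r_2 = 102 (mod 125)
  r_3 = 102 (mod 625)
Final: r_3 = 102, and one checks f(r_3) ≡ 0 mod 5^4.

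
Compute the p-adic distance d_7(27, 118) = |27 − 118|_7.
d_7(27, 118) = 1/7

Step 1 — x − y = 27 − 118 = -91. Step 2 — v_7(-91) = 1 (factor: -91 = −(7^1 · 13); the sign does not affect v_p). Step 3 — |x − y|_7 = 7^{-1} = 1/7.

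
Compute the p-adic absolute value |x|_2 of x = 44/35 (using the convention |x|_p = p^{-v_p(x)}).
|44/35|_2 = 1/4

Step 1 — compute v_2(x) by factoring powers of 2 out of the numerator and denominator: v_2(44/35) = 2. Step 2 — apply |x|_p = p^{-v_p(x)} = 2^{-2} = 1/4.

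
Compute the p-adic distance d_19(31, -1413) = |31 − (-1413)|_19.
d_19(31, -1413) = 1/361

Step 1 — x − y = 31 − (-1413) = 1444. Step 2 — v_19(1444) = 2 (factor: 1444 = (19^2 · 4); the sign does not affect v_p). Step 3 — |x − y|_19 = 19^{-2} = 1/361.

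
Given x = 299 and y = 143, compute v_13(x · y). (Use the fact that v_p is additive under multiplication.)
v_13(42757) = 2

v_p(x) = 1 (factor: 299 = 13^1 · 23); v_p(y) = 1 (factor: 143 = 13^1 · 11). Additivity: v_p(xy) = v_p(x) + v_p(y) = 1 + 1 = 2. (Direct check: xy = 42757 = 13^2 · (253).)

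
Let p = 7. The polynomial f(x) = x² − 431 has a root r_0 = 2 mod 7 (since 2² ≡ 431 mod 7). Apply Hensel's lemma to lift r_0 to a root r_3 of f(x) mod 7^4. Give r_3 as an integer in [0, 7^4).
r_3 = 856 (mod 2401)

Hensel's recurrence: r_{i+1} = r_i − f(r_i)·(f′(r_i))^{-1} mod 7^{i+2}, with f′(x) = 2x. Iterate:
  r_0 = 2 (mod 7)
  r_1 = 23 (mod 49)
  r_2 = 170 (mod 343)
  r_3 = 856 (mod 2401)
Final: r_3 = 856, and one checks f(r_3) ≡ 0 mod 7^4.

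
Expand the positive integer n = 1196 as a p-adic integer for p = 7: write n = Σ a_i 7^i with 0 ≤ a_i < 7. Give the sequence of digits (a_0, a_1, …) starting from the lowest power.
(a_0, a_1, …) = (6, 2, 3, 3)

Repeated division by 7 gives the digits low-to-high: 1196 = 6 + 2·7^1 + 3·7^2 + 3·7^3. Digit sequence: (6, 2, 3, 3).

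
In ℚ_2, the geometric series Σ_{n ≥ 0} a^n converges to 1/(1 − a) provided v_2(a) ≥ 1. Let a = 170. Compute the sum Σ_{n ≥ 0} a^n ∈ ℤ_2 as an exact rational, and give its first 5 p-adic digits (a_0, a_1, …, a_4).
Σ a^n = 1/(1 − a) = -1/169;  first 5 digits = (1, 1, 1, 0, 0)

v_2(a) = 1 ≥ 1, so the series converges in ℤ_2 to 1/(1 − a) = 1/(1 − 170) = -1/169. Expand this rational in ℤ_2: compute digits iteratively via d_i = x_i mod 2, x_{i+1} = (x_i − d_i)/2. The first 5 digits are (1, 1, 1, 0, 0).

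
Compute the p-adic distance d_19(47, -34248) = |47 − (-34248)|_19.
d_19(47, -34248) = 1/6859

Step 1 — x − y = 47 − (-34248) = 34295. Step 2 — v_19(34295) = 3 (factor: 34295 = (19^3 · 5); the sign does not affect v_p). Step 3 — |x − y|_19 = 19^{-3} = 1/6859.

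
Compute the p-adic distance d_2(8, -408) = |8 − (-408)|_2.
d_2(8, -408) = 1/32

Step 1 — x − y = 8 − (-408) = 416. Step 2 — v_2(416) = 5 (factor: 416 = (2^5 · 13); the sign does not affect v_p). Step 3 — |x − y|_2 = 2^{-5} = 1/32.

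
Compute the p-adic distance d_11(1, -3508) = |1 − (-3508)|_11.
d_11(1, -3508) = 1/121

Step 1 — x − y = 1 − (-3508) = 3509. Step 2 — v_11(3509) = 2 (factor: 3509 = (11^2 · 29); the sign does not affect v_p). Step 3 — |x − y|_11 = 11^{-2} = 1/121.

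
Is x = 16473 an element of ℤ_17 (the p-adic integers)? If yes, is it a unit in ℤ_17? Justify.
x ∈ ℤ_17 but not a unit; v_17(x) = 2 > 0

ℤ_17 = {x ∈ ℚ_17 : v_17(x) ≥ 0} and ℤ_17^× = {x ∈ ℤ_17 : v_17(x) = 0}. Here v_17(16473) = v_17(num) − v_17(den) = 2; compare against these criteria.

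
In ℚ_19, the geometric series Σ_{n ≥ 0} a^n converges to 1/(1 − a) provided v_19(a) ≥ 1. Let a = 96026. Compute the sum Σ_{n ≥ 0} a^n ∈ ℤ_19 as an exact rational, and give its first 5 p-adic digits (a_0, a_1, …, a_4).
Σ a^n = 1/(1 − a) = -1/96025;  first 5 digits = (1, 0, 0, 14, 0)

v_19(a) = 3 ≥ 1, so the series converges in ℤ_19 to 1/(1 − a) = 1/(1 − 96026) = -1/96025. Expand this rational in ℤ_19: compute digits iteratively via d_i = x_i mod 19, x_{i+1} = (x_i − d_i)/19. The first 5 digits are (1, 0, 0, 14, 0).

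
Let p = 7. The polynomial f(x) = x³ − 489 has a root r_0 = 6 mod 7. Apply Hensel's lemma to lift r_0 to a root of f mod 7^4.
r_3 = 1763 (mod 2401)

Hensel: r_{i+1} = r_i − f(r_i)/f′(r_i) mod 7^{i+2}, where f′(x) = 3x². Iterate:
  r_0 = 6 (mod 7)
  r_1 = 48 (mod 49)
  r_2 = 48 (mod 343)
  r_3 = 1763 (mod 2401)
Final: r = 1763 with f(r) ≡ 0 mod 7^4.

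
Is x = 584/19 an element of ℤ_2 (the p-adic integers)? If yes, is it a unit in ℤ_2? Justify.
x ∈ ℤ_2 but not a unit; v_2(x) = 3 > 0

ℤ_2 = {x ∈ ℚ_2 : v_2(x) ≥ 0} and ℤ_2^× = {x ∈ ℤ_2 : v_2(x) = 0}. Here v_2(584/19) = v_2(num) − v_2(den) = 3; compare against these criteria.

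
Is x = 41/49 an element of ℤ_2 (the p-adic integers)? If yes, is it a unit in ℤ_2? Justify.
x ∈ ℤ_2^× (unit); v_2(x) = 0

ℤ_2 = {x ∈ ℚ_2 : v_2(x) ≥ 0} and ℤ_2^× = {x ∈ ℤ_2 : v_2(x) = 0}. Here v_2(41/49) = v_2(num) − v_2(den) = 0; compare against these criteria.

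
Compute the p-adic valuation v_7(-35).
v_7(-35) = 1

v_7(n) is the largest exponent k such that 7^k divides n. Factor out: -35 = -7^1 · 5. (Sign doesn't affect v_p.) So v_7(-35) = 1.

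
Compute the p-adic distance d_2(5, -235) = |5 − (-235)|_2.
d_2(5, -235) = 1/16

Step 1 — x − y = 5 − (-235) = 240. Step 2 — v_2(240) = 4 (factor: 240 = (2^4 · 15); the sign does not affect v_p). Step 3 — |x − y|_2 = 2^{-4} = 1/16.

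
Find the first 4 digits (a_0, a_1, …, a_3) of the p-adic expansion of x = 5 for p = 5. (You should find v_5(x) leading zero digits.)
(a_0, …, a_3) = (0, 1, 0, 0)

v_5(5) = 1, so a_0 = ... = a_0 = 0. Factor out: x = 5^1 · u with u = 1 a unit in ℤ_5. Expand u iteratively via a_{v+i} = u_i mod 5, u_{i+1} = (u_i − a_{v+i})/5:
  u_0 = 1;  a_1 = 1;  u_1 = (u_0 − 1)/5 = 0
  u_1 = 0;  a_2 = 0;  u_2 = (u_1 − 0)/5 = 0
  u_2 = 0;  a_3 = 0;  u_3 = (u_2 − 0)/5 = 0
Digits: (0, 1, 0, 0).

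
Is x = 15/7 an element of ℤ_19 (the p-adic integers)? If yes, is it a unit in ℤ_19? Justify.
x ∈ ℤ_19^× (unit); v_19(x) = 0

ℤ_19 = {x ∈ ℚ_19 : v_19(x) ≥ 0} and ℤ_19^× = {x ∈ ℤ_19 : v_19(x) = 0}. Here v_19(15/7) = v_19(num) − v_19(den) = 0; compare against these criteria.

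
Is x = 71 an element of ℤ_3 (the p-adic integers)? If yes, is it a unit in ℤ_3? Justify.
x ∈ ℤ_3^× (unit); v_3(x) = 0

ℤ_3 = {x ∈ ℚ_3 : v_3(x) ≥ 0} and ℤ_3^× = {x ∈ ℤ_3 : v_3(x) = 0}. Here v_3(71) = v_3(num) − v_3(den) = 0; compare against these criteria.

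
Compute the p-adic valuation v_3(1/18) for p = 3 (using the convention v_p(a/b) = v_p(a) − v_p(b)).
v_3(1/18) = -2

Factor powers of 3 from the numerator and denominator of the reduced fraction: 1 = 3^0 · 1 and 18 = 3^2 · 2. Apply v_p(a/b) = v_p(a) − v_p(b): v_3(1/18) = 0 − 2 = -2.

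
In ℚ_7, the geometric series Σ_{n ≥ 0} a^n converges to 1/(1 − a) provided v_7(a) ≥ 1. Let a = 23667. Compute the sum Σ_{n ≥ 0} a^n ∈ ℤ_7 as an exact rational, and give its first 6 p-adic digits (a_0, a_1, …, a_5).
Σ a^n = 1/(1 − a) = -1/23666;  first 6 digits = (1, 0, 0, 6, 2, 1)

v_7(a) = 3 ≥ 1, so the series converges in ℤ_7 to 1/(1 − a) = 1/(1 − 23667) = -1/23666. Expand this rational in ℤ_7: compute digits iteratively via d_i = x_i mod 7, x_{i+1} = (x_i − d_i)/7. The first 6 digits are (1, 0, 0, 6, 2, 1).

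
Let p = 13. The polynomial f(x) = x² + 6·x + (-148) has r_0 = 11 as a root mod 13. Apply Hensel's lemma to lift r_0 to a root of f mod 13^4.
r_3 = 5822 (mod 28561)

Hensel: r_{i+1} = r_i − f(r_i)·(f′(r_i))^{-1} mod 13^{i+2}, f′(x) = 2x + 6. Iterate:
  r_0 = 11 (mod 13)
  r_1 = 76 (mod 169)
  r_2 = 1428 (mod 2197)
  r_3 = 5822 (mod 28561)
Final: r = 5822 satisfies f(r) ≡ 0 mod 13^4.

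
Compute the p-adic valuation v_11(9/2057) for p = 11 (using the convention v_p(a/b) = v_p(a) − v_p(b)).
v_11(9/2057) = -2

Factor powers of 11 from the numerator and denominator of the reduced fraction: 9 = 11^0 · 9 and 2057 = 11^2 · 17. Apply v_p(a/b) = v_p(a) − v_p(b): v_11(9/2057) = 0 − 2 = -2.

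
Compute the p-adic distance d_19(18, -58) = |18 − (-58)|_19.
d_19(18, -58) = 1/19

Step 1 — x − y = 18 − (-58) = 76. Step 2 — v_19(76) = 1 (factor: 76 = (19^1 · 4); the sign does not affect v_p). Step 3 — |x − y|_19 = 19^{-1} = 1/19.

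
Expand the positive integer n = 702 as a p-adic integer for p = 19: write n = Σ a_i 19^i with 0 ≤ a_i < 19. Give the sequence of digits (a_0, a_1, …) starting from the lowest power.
(a_0, a_1, …) = (18, 17, 1)

Repeated division by 19 gives the digits low-to-high: 702 = 18 + 17·19^1 + 1·19^2. Digit sequence: (18, 17, 1).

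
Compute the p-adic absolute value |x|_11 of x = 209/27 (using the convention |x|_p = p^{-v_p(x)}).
|209/27|_11 = 1/11

Step 1 — compute v_11(x) by factoring powers of 11 out of the numerator and denominator: v_11(209/27) = 1. Step 2 — apply |x|_p = p^{-v_p(x)} = 11^{-1} = 1/11.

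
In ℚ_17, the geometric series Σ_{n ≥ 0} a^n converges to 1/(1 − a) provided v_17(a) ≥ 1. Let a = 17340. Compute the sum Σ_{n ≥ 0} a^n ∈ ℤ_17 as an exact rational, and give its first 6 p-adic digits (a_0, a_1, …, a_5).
Σ a^n = 1/(1 − a) = -1/17339;  first 6 digits = (1, 0, 9, 3, 13, 7)

v_17(a) = 2 ≥ 1, so the series converges in ℤ_17 to 1/(1 − a) = 1/(1 − 17340) = -1/17339. Expand this rational in ℤ_17: compute digits iteratively via d_i = x_i mod 17, x_{i+1} = (x_i − d_i)/17. The first 6 digits are (1, 0, 9, 3, 13, 7).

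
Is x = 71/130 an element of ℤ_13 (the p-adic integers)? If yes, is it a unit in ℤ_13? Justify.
x ∉ ℤ_13 (v_13(x) = -1 < 0)

ℤ_13 = {x ∈ ℚ_13 : v_13(x) ≥ 0} and ℤ_13^× = {x ∈ ℤ_13 : v_13(x) = 0}. Here v_13(71/130) = v_13(num) − v_13(den) = -1; compare against these criteria.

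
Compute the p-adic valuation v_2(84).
v_2(84) = 2

v_2(n) is the largest exponent k such that 2^k divides n. Factor out: 84 = 2^2 · 21. (Sign doesn't affect v_p.) So v_2(84) = 2.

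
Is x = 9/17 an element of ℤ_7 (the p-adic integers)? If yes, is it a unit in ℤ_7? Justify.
x ∈ ℤ_7^× (unit); v_7(x) = 0

ℤ_7 = {x ∈ ℚ_7 : v_7(x) ≥ 0} and ℤ_7^× = {x ∈ ℤ_7 : v_7(x) = 0}. Here v_7(9/17) = v_7(num) − v_7(den) = 0; compare against these criteria.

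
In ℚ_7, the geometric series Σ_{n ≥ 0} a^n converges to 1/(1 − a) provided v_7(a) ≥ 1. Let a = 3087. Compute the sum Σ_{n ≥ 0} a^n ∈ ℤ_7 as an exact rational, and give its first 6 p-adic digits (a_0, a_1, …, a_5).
Σ a^n = 1/(1 − a) = -1/3086;  first 6 digits = (1, 0, 0, 2, 1, 0)

v_7(a) = 3 ≥ 1, so the series converges in ℤ_7 to 1/(1 − a) = 1/(1 − 3087) = -1/3086. Expand this rational in ℤ_7: compute digits iteratively via d_i = x_i mod 7, x_{i+1} = (x_i − d_i)/7. The first 6 digits are (1, 0, 0, 2, 1, 0).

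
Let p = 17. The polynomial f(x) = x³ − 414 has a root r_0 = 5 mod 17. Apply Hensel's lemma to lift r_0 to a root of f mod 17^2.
r_1 = 5 (mod 289)

Hensel: r_{i+1} = r_i − f(r_i)/f′(r_i) mod 17^{i+2}, where f′(x) = 3x². Iterate:
  r_0 = 5 (mod 17)
  r_1 = 5 (mod 289)
Final: r = 5 with f(r) ≡ 0 mod 17^2.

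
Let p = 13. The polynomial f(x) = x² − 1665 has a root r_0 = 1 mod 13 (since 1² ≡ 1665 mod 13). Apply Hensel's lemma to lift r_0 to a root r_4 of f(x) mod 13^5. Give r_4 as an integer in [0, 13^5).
r_4 = 267684 (mod 371293)

Hensel's recurrence: r_{i+1} = r_i − f(r_i)·(f′(r_i))^{-1} mod 13^{i+2}, with f′(x) = 2x. Iterate:
  r_0 = 1 (mod 13)
  r_1 = 157 (mod 169)
  r_2 = 1847 (mod 2197)
  r_3 = 10635 (mod 28561)
  r_4 = 267684 (mod 371293)
Final: r_4 = 267684, and one checks f(r_4) ≡ 0 mod 13^5.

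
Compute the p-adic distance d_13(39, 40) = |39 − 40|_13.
d_13(39, 40) = 1

Step 1 — x − y = 39 − 40 = -1. Step 2 — v_13(-1) = 0 (factor: -1 = −(13^0 · 1); the sign does not affect v_p). Step 3 — |x − y|_13 = 13^{0} = 1.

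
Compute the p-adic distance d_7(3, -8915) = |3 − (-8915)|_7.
d_7(3, -8915) = 1/343

Step 1 — x − y = 3 − (-8915) = 8918. Step 2 — v_7(8918) = 3 (factor: 8918 = (7^3 · 26); the sign does not affect v_p). Step 3 — |x − y|_7 = 7^{-3} = 1/343.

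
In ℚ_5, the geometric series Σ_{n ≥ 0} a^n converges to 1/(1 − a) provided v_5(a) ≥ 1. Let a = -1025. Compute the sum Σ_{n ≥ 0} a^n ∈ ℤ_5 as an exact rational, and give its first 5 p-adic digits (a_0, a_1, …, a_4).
Σ a^n = 1/(1 − a) = 1/1026;  first 5 digits = (1, 0, 4, 1, 4)

v_5(a) = 2 ≥ 1, so the series converges in ℤ_5 to 1/(1 − a) = 1/(1 − (-1025)) = 1/1026. Expand this rational in ℤ_5: compute digits iteratively via d_i = x_i mod 5, x_{i+1} = (x_i − d_i)/5. The first 5 digits are (1, 0, 4, 1, 4).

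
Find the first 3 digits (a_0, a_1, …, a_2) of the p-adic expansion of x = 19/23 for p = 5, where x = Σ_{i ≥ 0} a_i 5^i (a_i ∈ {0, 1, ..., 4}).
(a_0, …, a_2) = (3, 0, 1)

v_5(19/23) = 0 (numerator and denominator both coprime to 5), so x ∈ ℤ_5^×. Compute digits iteratively via a_i = x_i mod 5, x_{i+1} = (x_i − a_i)/5, with x_0 = x:
  x_0 = 19/23;  a_0 = 3;  x_1 = (x_0 − 3)/5 = -10/23
  x_1 = -10/23;  a_1 = 0;  x_2 = (x_1 − 0)/5 = -2/23
  x_2 = -2/23;  a_2 = 1;  x_3 = (x_2 − 1)/5 = -5/23
Digits: (3, 0, 1).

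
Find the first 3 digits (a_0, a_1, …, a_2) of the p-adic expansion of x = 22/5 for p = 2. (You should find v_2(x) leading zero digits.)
(a_0, …, a_2) = (0, 1, 1)

v_2(22/5) = 1, so a_0 = ... = a_0 = 0. Factor out: x = 2^1 · u with u = 11/5 a unit in ℤ_2. Expand u iteratively via a_{v+i} = u_i mod 2, u_{i+1} = (u_i − a_{v+i})/2:
  u_0 = 11/5;  a_1 = 1;  u_1 = (u_0 − 1)/2 = 3/5
  u_1 = 3/5;  a_2 = 1;  u_2 = (u_1 − 1)/2 = -1/5
Digits: (0, 1, 1).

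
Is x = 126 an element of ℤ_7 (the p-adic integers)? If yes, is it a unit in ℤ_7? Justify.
x ∈ ℤ_7 but not a unit; v_7(x) = 1 > 0

ℤ_7 = {x ∈ ℚ_7 : v_7(x) ≥ 0} and ℤ_7^× = {x ∈ ℤ_7 : v_7(x) = 0}. Here v_7(126) = v_7(num) − v_7(den) = 1; compare against these criteria.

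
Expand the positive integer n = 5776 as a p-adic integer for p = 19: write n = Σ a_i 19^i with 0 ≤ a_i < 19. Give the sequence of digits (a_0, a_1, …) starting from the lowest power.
(a_0, a_1, …) = (0, 0, 16)

Repeated division by 19 gives the digits low-to-high: 5776 = 16·19^2. Digit sequence: (0, 0, 16).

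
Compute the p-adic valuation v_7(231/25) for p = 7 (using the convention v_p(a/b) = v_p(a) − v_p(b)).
v_7(231/25) = 1

Factor powers of 7 from the numerator and denominator of the reduced fraction: 231 = 7^1 · 33 and 25 = 7^0 · 25. Apply v_p(a/b) = v_p(a) − v_p(b): v_7(231/25) = 1 − 0 = 1.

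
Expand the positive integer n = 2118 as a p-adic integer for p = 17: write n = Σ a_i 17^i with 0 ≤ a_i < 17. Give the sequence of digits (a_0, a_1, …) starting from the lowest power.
(a_0, a_1, …) = (10, 5, 7)

Repeated division by 17 gives the digits low-to-high: 2118 = 10 + 5·17^1 + 7·17^2. Digit sequence: (10, 5, 7).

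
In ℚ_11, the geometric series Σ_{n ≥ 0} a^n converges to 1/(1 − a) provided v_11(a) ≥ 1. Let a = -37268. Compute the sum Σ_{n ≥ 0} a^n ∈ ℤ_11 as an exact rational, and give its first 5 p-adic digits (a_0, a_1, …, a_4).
Σ a^n = 1/(1 − a) = 1/37269;  first 5 digits = (1, 0, 0, 5, 8)

v_11(a) = 3 ≥ 1, so the series converges in ℤ_11 to 1/(1 − a) = 1/(1 − (-37268)) = 1/37269. Expand this rational in ℤ_11: compute digits iteratively via d_i = x_i mod 11, x_{i+1} = (x_i − d_i)/11. The first 5 digits are (1, 0, 0, 5, 8).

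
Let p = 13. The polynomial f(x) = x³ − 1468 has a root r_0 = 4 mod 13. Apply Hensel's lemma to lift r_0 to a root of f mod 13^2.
r_1 = 160 (mod 169)

Hensel: r_{i+1} = r_i − f(r_i)/f′(r_i) mod 13^{i+2}, where f′(x) = 3x². Iterate:
  r_0 = 4 (mod 13)
  r_1 = 160 (mod 169)
Final: r = 160 with f(r) ≡ 0 mod 13^2.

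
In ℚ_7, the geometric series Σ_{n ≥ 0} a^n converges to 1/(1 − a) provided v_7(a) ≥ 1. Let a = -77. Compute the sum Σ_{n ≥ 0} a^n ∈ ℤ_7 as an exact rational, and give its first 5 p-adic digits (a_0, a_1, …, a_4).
Σ a^n = 1/(1 − a) = 1/78;  first 5 digits = (1, 3, 0, 2, 5)

v_7(a) = 1 ≥ 1, so the series converges in ℤ_7 to 1/(1 − a) = 1/(1 − (-77)) = 1/78. Expand this rational in ℤ_7: compute digits iteratively via d_i = x_i mod 7, x_{i+1} = (x_i − d_i)/7. The first 5 digits are (1, 3, 0, 2, 5).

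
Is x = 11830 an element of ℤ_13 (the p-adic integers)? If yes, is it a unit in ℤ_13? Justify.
x ∈ ℤ_13 but not a unit; v_13(x) = 2 > 0

ℤ_13 = {x ∈ ℚ_13 : v_13(x) ≥ 0} and ℤ_13^× = {x ∈ ℤ_13 : v_13(x) = 0}. Here v_13(11830) = v_13(num) − v_13(den) = 2; compare against these criteria.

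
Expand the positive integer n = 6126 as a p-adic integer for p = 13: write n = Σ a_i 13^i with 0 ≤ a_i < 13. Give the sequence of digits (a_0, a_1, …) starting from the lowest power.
(a_0, a_1, …) = (3, 3, 10, 2)

Repeated division by 13 gives the digits low-to-high: 6126 = 3 + 3·13^1 + 10·13^2 + 2·13^3. Digit sequence: (3, 3, 10, 2).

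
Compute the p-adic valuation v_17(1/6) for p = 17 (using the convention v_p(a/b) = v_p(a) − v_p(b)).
v_17(1/6) = 0

Factor powers of 17 from the numerator and denominator of the reduced fraction: 1 = 17^0 · 1 and 6 = 17^0 · 6. Apply v_p(a/b) = v_p(a) − v_p(b): v_17(1/6) = 0 − 0 = 0.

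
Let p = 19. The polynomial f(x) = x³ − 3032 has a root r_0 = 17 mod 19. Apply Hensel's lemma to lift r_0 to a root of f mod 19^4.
r_3 = 17098 (mod 130321)

Hensel: r_{i+1} = r_i − f(r_i)/f′(r_i) mod 19^{i+2}, where f′(x) = 3x². Iterate:
  r_0 = 17 (mod 19)
  r_1 = 131 (mod 361)
  r_2 = 3380 (mod 6859)
  r_3 = 17098 (mod 130321)
Final: r = 17098 with f(r) ≡ 0 mod 19^4.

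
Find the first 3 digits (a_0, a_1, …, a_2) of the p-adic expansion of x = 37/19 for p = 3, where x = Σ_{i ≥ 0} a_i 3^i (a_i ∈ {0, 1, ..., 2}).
(a_0, …, a_2) = (1, 0, 2)

v_3(37/19) = 0 (numerator and denominator both coprime to 3), so x ∈ ℤ_3^×. Compute digits iteratively via a_i = x_i mod 3, x_{i+1} = (x_i − a_i)/3, with x_0 = x:
  x_0 = 37/19;  a_0 = 1;  x_1 = (x_0 − 1)/3 = 6/19
  x_1 = 6/19;  a_1 = 0;  x_2 = (x_1 − 0)/3 = 2/19
  x_2 = 2/19;  a_2 = 2;  x_3 = (x_2 − 2)/3 = -12/19
Digits: (1, 0, 2).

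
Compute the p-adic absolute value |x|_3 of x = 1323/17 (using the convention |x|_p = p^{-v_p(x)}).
|1323/17|_3 = 1/27

Step 1 — compute v_3(x) by factoring powers of 3 out of the numerator and denominator: v_3(1323/17) = 3. Step 2 — apply |x|_p = p^{-v_p(x)} = 3^{-3} = 1/27.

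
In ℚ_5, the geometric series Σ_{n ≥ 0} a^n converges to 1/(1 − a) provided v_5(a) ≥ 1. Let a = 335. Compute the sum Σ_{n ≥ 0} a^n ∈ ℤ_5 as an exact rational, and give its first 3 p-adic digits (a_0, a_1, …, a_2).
Σ a^n = 1/(1 − a) = -1/334;  first 3 digits = (1, 2, 2)

v_5(a) = 1 ≥ 1, so the series converges in ℤ_5 to 1/(1 − a) = 1/(1 − 335) = -1/334. Expand this rational in ℤ_5: compute digits iteratively via d_i = x_i mod 5, x_{i+1} = (x_i − d_i)/5. The first 3 digits are (1, 2, 2).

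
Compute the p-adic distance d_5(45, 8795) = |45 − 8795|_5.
d_5(45, 8795) = 1/625

Step 1 — x − y = 45 − 8795 = -8750. Step 2 — v_5(-8750) = 4 (factor: -8750 = −(5^4 · 14); the sign does not affect v_p). Step 3 — |x − y|_5 = 5^{-4} = 1/625.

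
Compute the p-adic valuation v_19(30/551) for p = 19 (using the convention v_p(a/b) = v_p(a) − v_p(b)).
v_19(30/551) = -1

Factor powers of 19 from the numerator and denominator of the reduced fraction: 30 = 19^0 · 30 and 551 = 19^1 · 29. Apply v_p(a/b) = v_p(a) − v_p(b): v_19(30/551) = 0 − 1 = -1.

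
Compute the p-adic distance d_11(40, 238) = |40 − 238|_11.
d_11(40, 238) = 1/11

Step 1 — x − y = 40 − 238 = -198. Step 2 — v_11(-198) = 1 (factor: -198 = −(11^1 · 18); the sign does not affect v_p). Step 3 — |x − y|_11 = 11^{-1} = 1/11.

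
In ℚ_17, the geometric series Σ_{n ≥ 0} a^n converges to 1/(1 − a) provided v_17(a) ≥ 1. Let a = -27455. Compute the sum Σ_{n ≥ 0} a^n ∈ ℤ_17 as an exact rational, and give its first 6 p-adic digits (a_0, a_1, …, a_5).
Σ a^n = 1/(1 − a) = 1/27456;  first 6 digits = (1, 0, 7, 11, 14, 3)

v_17(a) = 2 ≥ 1, so the series converges in ℤ_17 to 1/(1 − a) = 1/(1 − (-27455)) = 1/27456. Expand this rational in ℤ_17: compute digits iteratively via d_i = x_i mod 17, x_{i+1} = (x_i − d_i)/17. The first 6 digits are (1, 0, 7, 11, 14, 3).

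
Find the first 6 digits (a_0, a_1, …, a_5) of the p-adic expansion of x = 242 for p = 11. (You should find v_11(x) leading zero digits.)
(a_0, …, a_5) = (0, 0, 2, 0, 0, 0)

v_11(242) = 2, so a_0 = ... = a_1 = 0. Factor out: x = 11^2 · u with u = 2 a unit in ℤ_11. Expand u iteratively via a_{v+i} = u_i mod 11, u_{i+1} = (u_i − a_{v+i})/11:
  u_0 = 2;  a_2 = 2;  u_1 = (u_0 − 2)/11 = 0
  u_1 = 0;  a_3 = 0;  u_2 = (u_1 − 0)/11 = 0
  u_2 = 0;  a_4 = 0;  u_3 = (u_2 − 0)/11 = 0
  u_3 = 0;  a_5 = 0;  u_4 = (u_3 − 0)/11 = 0
Digits: (0, 0, 2, 0, 0, 0).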